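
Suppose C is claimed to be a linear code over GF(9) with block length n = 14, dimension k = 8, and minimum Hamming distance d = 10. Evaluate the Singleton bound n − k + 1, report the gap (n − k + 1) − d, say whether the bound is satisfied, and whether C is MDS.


Singleton RHS = n − k + 1 = 7, slack = -3, bound violated (no such code; not MDS).

Singleton bound: d ≤ n − k + 1.
Here n = 14, k = 8, so n − k + 1 = 7.
Given d = 10, check d ≤ 7: NO.
Slack = (n − k + 1) − d = -3.
The slack is negative: d = 10 exceeds n − k + 1 = 7 by 3, so the Singleton bound is violated and no linear [14, 8, 10]_9 code can exist. In particular it is not MDS (MDS requires d = n − k + 1 exactly).
Description: the claimed parameters are [14, 8, 10]_9; such a code would be impossible (violates the Singleton bound).


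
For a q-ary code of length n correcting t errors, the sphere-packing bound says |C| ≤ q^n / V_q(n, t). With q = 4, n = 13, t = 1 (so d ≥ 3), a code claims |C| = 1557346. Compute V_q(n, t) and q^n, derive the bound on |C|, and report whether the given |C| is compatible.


V_q(n, t) = 40, q^n = 67108864, Hamming bound = 1677721, |C| = 1557346 ≤ bound (satisfied).

Step 1: Compute V_q(n, t) = Σ_{j=0}^1 C(n, j) (q−1)^j.
  j = 0: C(13,0)·(3)^0 = 1·1 = 1.
  j = 1: C(13,1)·(3)^1 = 13·3 = 39.
  V_q(n, t) = 1 + 39 = 40.
Step 2: q^n = 4^13 = 67108864.
Step 3: Hamming bound ⌊q^n / V_q(n,t)⌋ = ⌊67108864/40⌋ = 1677721.
Step 4: Compare |C| = 1557346 to 1677721: satisfied.
The claimed |C| lies below the Hamming bound.


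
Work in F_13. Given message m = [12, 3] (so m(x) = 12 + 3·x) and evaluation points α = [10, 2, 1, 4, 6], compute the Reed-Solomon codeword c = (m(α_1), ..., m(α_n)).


c = [3, 5, 2, 11, 4]

Message polynomial: m(x) = 12 + 3·x (mod 13).
For each evaluation point α_i, compute m(α_i) mod 13:
  α_1 = 10: Horner steps 3 → 3, so m(10) = 3.
  α_2 = 2: Horner steps 3 → 5, so m(2) = 5.
  α_3 = 1: Horner steps 3 → 2, so m(1) = 2.
  α_4 = 4: Horner steps 3 → 11, so m(4) = 11.
  α_5 = 6: Horner steps 3 → 4, so m(6) = 4.
Codeword c = [3, 5, 2, 11, 4] ∈ F_13^5.


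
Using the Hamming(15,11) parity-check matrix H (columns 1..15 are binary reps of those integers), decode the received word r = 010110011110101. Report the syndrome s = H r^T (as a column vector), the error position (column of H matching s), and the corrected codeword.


s = (0, 0, 0, 1)^T, error position = 1, corrected codeword c = 110110011110101

Compute s = H r^T mod 2 one row at a time:
  s_1 = 1 + 1 + 1 + 1 + 0 + 1 + 0 + 1 = 6 ≡ 0 (mod 2).
  s_2 = 1 + 1 + 0 + 0 + 0 + 1 + 0 + 1 = 4 ≡ 0 (mod 2).
  s_3 = 1 + 0 + 0 + 0 + 1 + 1 + 0 + 1 = 4 ≡ 0 (mod 2).
  s_4 = 0 + 0 + 1 + 0 + 1 + 1 + 1 + 1 = 5 ≡ 1 (mod 2).
s = (0, 0, 0, 1)^T — this equals column 1 of H (binary 0001), so error is at position 1.
Correct: flip bit 1 of r = 010110011110101 to get c = 110110011110101.


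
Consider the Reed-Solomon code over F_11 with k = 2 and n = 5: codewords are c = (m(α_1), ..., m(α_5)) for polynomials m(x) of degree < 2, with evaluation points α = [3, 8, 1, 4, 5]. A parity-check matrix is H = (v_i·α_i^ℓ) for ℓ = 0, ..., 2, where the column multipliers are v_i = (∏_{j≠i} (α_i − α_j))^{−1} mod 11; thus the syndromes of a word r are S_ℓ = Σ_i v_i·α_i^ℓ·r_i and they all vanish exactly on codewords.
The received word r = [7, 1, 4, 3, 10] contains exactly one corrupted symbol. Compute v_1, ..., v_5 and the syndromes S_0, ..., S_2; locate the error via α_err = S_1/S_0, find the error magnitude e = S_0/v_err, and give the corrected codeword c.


S = (7, 1, 8), error at position 2, error magnitude e = 3, c = [7, 9, 4, 3, 10].

Step 1: column multipliers v_i = (∏_{j≠i}(α_i − α_j))^{−1} mod 11.
  i = 1 (α = 3): (3−8)(3−1)(3−4)(3−5) = (−5)·2·(−1)·(−2) = −20 ≡ 2, so v_1 = 2^{−1} = 6 (mod 11).
  i = 2 (α = 8): (8−3)(8−1)(8−4)(8−5) = 5·7·4·3 = 420 ≡ 2, so v_2 = 2^{−1} = 6 (mod 11).
  i = 3 (α = 1): (1−3)(1−8)(1−4)(1−5) = (−2)·(−7)·(−3)·(−4) = 168 ≡ 3, so v_3 = 3^{−1} = 4 (mod 11).
  i = 4 (α = 4): (4−3)(4−8)(4−1)(4−5) = 1·(−4)·3·(−1) = 12 ≡ 1, so v_4 = 1^{−1} = 1 (mod 11).
  i = 5 (α = 5): (5−3)(5−8)(5−1)(5−4) = 2·(−3)·4·1 = −24 ≡ 9, so v_5 = 9^{−1} = 5 (mod 11).
  v = [6, 6, 4, 1, 5].
Step 2: syndromes of r = [7, 1, 4, 3, 10] (all sums mod 11).
  S_0 = Σ v_i r_i = 6·7 + 6·1 + 4·4 + 1·3 + 5·10 = 117 ≡ 7.
  S_1 = Σ v_i α_i r_i = 6·3·7 + 6·8·1 + 4·1·4 + 1·4·3 + 5·5·10 = 452 ≡ 1.
  α_i^2 mod 11 = [9, 9, 1, 5, 3].
  S_2 = Σ v_i α_i^2 r_i = 6·9·7 + 6·9·1 + 4·1·4 + 1·5·3 + 5·3·10 = 613 ≡ 8.
  S = (7, 1, 8) ≠ 0, so r is not a codeword (an error is present).
Step 3: locate the error. For a single error e at position i, S_ℓ = v_i·e·α_i^ℓ, so α_err = S_1/S_0.
  S_0^{−1} = 7^{−1} = 8 (mod 11), so α_err = 1·8 = 8 ≡ 8 = α_2. Error position i = 2.
  Consistency check: S_2/S_1 = 8·1 = 8 ≡ 8 = α_err ✓ (single-error assumption holds).
Step 4: error magnitude e = S_0/v_2 = S_0·∏_{j≠2}(α_2 − α_j) = 7·2 = 14 ≡ 3 (mod 11).
Step 5: correct position 2: c_2 = r_2 − e = 1 − 3 ≡ 9 (mod 11). Hence c = [7, 9, 4, 3, 10].
  Check: interpolating c through the α_i gives m(x) = 8 + 7·x (degree < 2) with m(α_i) = c_i for every i, so c is indeed a codeword.


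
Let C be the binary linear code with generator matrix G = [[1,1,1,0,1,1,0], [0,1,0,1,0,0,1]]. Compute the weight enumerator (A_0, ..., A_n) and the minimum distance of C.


Weight distribution: A_0 = 1, A_3 = 1, A_5 = 1, A_6 = 1. Minimum distance d = 3.

Enumerate all 2^2 = 4 messages m ∈ F_2^2.
For each, compute codeword c = mG in F_2^7, then tally its weight.
  m = 00 → c = 0000000, weight = 0.
  m = 10 → c = 1110110, weight = 5.
  m = 01 → c = 0101001, weight = 3.
  m = 11 → c = 1011111, weight = 6.
Tally weights:
  weight 0: 1 codewords.
  weight 3: 1 codewords.
  weight 5: 1 codewords.
  weight 6: 1 codewords.
Minimum distance d = smallest w > 0 with A_w > 0 = 3.
Sanity: Σ A_w = 4 = 2^2 = 4 ✓.


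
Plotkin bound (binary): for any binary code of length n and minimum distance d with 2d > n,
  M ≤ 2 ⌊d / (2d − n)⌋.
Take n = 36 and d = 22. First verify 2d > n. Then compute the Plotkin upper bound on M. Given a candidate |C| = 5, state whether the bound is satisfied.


Plotkin bound M ≤ 4; given |C| = 5 > bound (violated).

Check applicability: 2d = 44, n = 36.
2d − n = 8 > 0, so Plotkin applies.
Compute d/(2d−n) = 22/8 ≈ 2.7500.
⌊d/(2d−n)⌋ = 2.
Plotkin bound: M ≤ 2·2 = 4.
Given |C| = 5, check: VIOLATED.
This |C| is above the Plotkin bound, so no binary code with n = 36, d = 22 and 5 codewords exists.


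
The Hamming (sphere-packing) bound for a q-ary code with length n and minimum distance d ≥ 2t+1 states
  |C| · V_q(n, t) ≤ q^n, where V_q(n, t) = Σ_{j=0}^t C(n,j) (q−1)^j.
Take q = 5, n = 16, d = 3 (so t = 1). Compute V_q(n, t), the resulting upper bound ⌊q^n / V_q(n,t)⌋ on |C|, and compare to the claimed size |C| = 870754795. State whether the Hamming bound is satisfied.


V_q(n, t) = 65, q^n = 152587890625, Hamming bound = 2347506009, |C| = 870754795 ≤ bound (satisfied).

Step 1: Compute V_q(n, t) = Σ_{j=0}^1 C(n, j) (q−1)^j.
  j = 0: C(16,0)·(4)^0 = 1·1 = 1.
  j = 1: C(16,1)·(4)^1 = 16·4 = 64.
  V_q(n, t) = 1 + 64 = 65.
Step 2: q^n = 5^16 = 152587890625.
Step 3: Hamming bound ⌊q^n / V_q(n,t)⌋ = ⌊152587890625/65⌋ = 2347506009.
Step 4: Compare |C| = 870754795 to 2347506009: satisfied.
The claimed |C| lies below the Hamming bound.


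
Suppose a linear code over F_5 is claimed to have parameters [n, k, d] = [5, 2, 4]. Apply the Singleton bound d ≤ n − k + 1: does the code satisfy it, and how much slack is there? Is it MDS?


Singleton RHS = n − k + 1 = 4, slack = 0, bound satisfied, MDS.

Singleton bound: d ≤ n − k + 1.
Here n = 5, k = 2, so n − k + 1 = 4.
Given d = 4, check d ≤ 4: YES.
Slack = (n − k + 1) − d = 0.
The code is MDS (slack = 0).
Description: the claimed parameters are [5, 2, 4]_5; such a code would be MDS (meets Singleton bound).


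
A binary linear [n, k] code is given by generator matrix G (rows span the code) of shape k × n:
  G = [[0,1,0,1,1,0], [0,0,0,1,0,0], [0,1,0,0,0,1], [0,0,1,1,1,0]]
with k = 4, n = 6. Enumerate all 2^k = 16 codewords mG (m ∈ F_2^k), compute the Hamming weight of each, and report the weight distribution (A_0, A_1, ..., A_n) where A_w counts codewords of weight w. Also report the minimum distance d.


Weight distribution: A_0 = 1, A_1 = 1, A_2 = 6, A_3 = 6, A_4 = 1, A_5 = 1. Minimum distance d = 1.

Enumerate all 2^4 = 16 messages m ∈ F_2^4.
For each, compute codeword c = mG in F_2^6, then tally its weight.
  m = 0000 → c = 000000, weight = 0.
  m = 1000 → c = 010110, weight = 3.
  m = 0100 → c = 000100, weight = 1.
  m = 1100 → c = 010010, weight = 2.
  m = 0010 → c = 010001, weight = 2.
  m = 1010 → c = 000111, weight = 3.
  m = 0110 → c = 010101, weight = 3.
  m = 1110 → c = 000011, weight = 2.
  m = 0001 → c = 001110, weight = 3.
  m = 1001 → c = 011000, weight = 2.
  m = 0101 → c = 001010, weight = 2.
  m = 1101 → c = 011100, weight = 3.
  m = 0011 → c = 011111, weight = 5.
  m = 1011 → c = 001001, weight = 2.
  m = 0111 → c = 011011, weight = 4.
  m = 1111 → c = 001101, weight = 3.
Tally weights:
  weight 0: 1 codewords.
  weight 1: 1 codewords.
  weight 2: 6 codewords.
  weight 3: 6 codewords.
  weight 4: 1 codewords.
  weight 5: 1 codewords.
Minimum distance d = smallest w > 0 with A_w > 0 = 1.
Sanity: Σ A_w = 16 = 2^4 = 16 ✓.


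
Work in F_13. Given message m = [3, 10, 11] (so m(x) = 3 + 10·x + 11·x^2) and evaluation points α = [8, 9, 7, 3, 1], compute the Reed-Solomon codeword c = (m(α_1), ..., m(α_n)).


c = [7, 9, 1, 2, 11]

Message polynomial: m(x) = 3 + 10·x + 11·x^2 (mod 13).
For each evaluation point α_i, compute m(α_i) mod 13:
  α_1 = 8: Horner steps 11 → 7 → 7, so m(8) = 7.
  α_2 = 9: Horner steps 11 → 5 → 9, so m(9) = 9.
  α_3 = 7: Horner steps 11 → 9 → 1, so m(7) = 1.
  α_4 = 3: Horner steps 11 → 4 → 2, so m(3) = 2.
  α_5 = 1: Horner steps 11 → 8 → 11, so m(1) = 11.
Codeword c = [7, 9, 1, 2, 11] ∈ F_13^5.


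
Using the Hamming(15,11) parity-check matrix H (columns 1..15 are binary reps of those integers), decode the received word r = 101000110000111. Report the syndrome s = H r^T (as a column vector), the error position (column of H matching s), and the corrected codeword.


s = (0, 0, 0, 1)^T, error position = 1, corrected codeword c = 001000110000111

Compute s = H r^T mod 2 one row at a time:
  s_1 = 1 + 0 + 0 + 0 + 0 + 1 + 1 + 1 = 4 ≡ 0 (mod 2).
  s_2 = 0 + 0 + 0 + 1 + 0 + 1 + 1 + 1 = 4 ≡ 0 (mod 2).
  s_3 = 0 + 1 + 0 + 1 + 0 + 0 + 1 + 1 = 4 ≡ 0 (mod 2).
  s_4 = 1 + 1 + 0 + 1 + 0 + 0 + 1 + 1 = 5 ≡ 1 (mod 2).
s = (0, 0, 0, 1)^T — this equals column 1 of H (binary 0001), so error is at position 1.
Correct: flip bit 1 of r = 101000110000111 to get c = 001000110000111.


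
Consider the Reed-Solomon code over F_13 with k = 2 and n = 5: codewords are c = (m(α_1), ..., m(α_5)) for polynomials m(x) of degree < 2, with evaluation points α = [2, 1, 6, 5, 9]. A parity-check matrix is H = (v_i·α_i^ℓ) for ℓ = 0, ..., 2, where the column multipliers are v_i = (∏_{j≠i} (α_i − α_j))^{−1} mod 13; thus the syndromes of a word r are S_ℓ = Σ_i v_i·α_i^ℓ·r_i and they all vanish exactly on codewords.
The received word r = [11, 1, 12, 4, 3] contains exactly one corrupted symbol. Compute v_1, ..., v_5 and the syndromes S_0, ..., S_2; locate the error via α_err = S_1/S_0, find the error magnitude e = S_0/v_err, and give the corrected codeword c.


S = (6, 4, 7), error at position 4, error magnitude e = 2, c = [11, 1, 12, 2, 3].

Step 1: column multipliers v_i = (∏_{j≠i}(α_i − α_j))^{−1} mod 13.
  i = 1 (α = 2): (2−1)(2−6)(2−5)(2−9) = 1·(−4)·(−3)·(−7) = −84 ≡ 7, so v_1 = 7^{−1} = 2 (mod 13).
  i = 2 (α = 1): (1−2)(1−6)(1−5)(1−9) = (−1)·(−5)·(−4)·(−8) = 160 ≡ 4, so v_2 = 4^{−1} = 10 (mod 13).
  i = 3 (α = 6): (6−2)(6−1)(6−5)(6−9) = 4·5·1·(−3) = −60 ≡ 5, so v_3 = 5^{−1} = 8 (mod 13).
  i = 4 (α = 5): (5−2)(5−1)(5−6)(5−9) = 3·4·(−1)·(−4) = 48 ≡ 9, so v_4 = 9^{−1} = 3 (mod 13).
  i = 5 (α = 9): (9−2)(9−1)(9−6)(9−5) = 7·8·3·4 = 672 ≡ 9, so v_5 = 9^{−1} = 3 (mod 13).
  v = [2, 10, 8, 3, 3].
Step 2: syndromes of r = [11, 1, 12, 4, 3] (all sums mod 13).
  S_0 = Σ v_i r_i = 2·11 + 10·1 + 8·12 + 3·4 + 3·3 = 149 ≡ 6.
  S_1 = Σ v_i α_i r_i = 2·2·11 + 10·1·1 + 8·6·12 + 3·5·4 + 3·9·3 = 771 ≡ 4.
  α_i^2 mod 13 = [4, 1, 10, 12, 3].
  S_2 = Σ v_i α_i^2 r_i = 2·4·11 + 10·1·1 + 8·10·12 + 3·12·4 + 3·3·3 = 1229 ≡ 7.
  S = (6, 4, 7) ≠ 0, so r is not a codeword (an error is present).
Step 3: locate the error. For a single error e at position i, S_ℓ = v_i·e·α_i^ℓ, so α_err = S_1/S_0.
  S_0^{−1} = 6^{−1} = 11 (mod 13), so α_err = 4·11 = 44 ≡ 5 = α_4. Error position i = 4.
  Consistency check: S_2/S_1 = 7·10 = 70 ≡ 5 = α_err ✓ (single-error assumption holds).
Step 4: error magnitude e = S_0/v_4 = S_0·∏_{j≠4}(α_4 − α_j) = 6·9 = 54 ≡ 2 (mod 13).
Step 5: correct position 4: c_4 = r_4 − e = 4 − 2 ≡ 2 (mod 13). Hence c = [11, 1, 12, 2, 3].
  Check: interpolating c through the α_i gives m(x) = 4 + 10·x (degree < 2) with m(α_i) = c_i for every i, so c is indeed a codeword.


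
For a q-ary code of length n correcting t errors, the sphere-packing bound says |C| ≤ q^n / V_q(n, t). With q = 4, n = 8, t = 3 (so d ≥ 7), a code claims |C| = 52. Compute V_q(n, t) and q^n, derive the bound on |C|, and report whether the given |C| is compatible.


V_q(n, t) = 1789, q^n = 65536, Hamming bound = 36, |C| = 52 > bound (violated).

Step 1: Compute V_q(n, t) = Σ_{j=0}^3 C(n, j) (q−1)^j.
  j = 0: C(8,0)·(3)^0 = 1·1 = 1.
  j = 1: C(8,1)·(3)^1 = 8·3 = 24.
  j = 2: C(8,2)·(3)^2 = 28·9 = 252.
  j = 3: C(8,3)·(3)^3 = 56·27 = 1512.
  V_q(n, t) = 1 + 24 + 252 + 1512 = 1789.
Step 2: q^n = 4^8 = 65536.
Step 3: Hamming bound ⌊q^n / V_q(n,t)⌋ = ⌊65536/1789⌋ = 36.
Step 4: Compare |C| = 52 to 36: violated.
The claimed |C| lies above the Hamming bound, so no 4-ary code of length 8 with d ≥ 7 can have 52 codewords.


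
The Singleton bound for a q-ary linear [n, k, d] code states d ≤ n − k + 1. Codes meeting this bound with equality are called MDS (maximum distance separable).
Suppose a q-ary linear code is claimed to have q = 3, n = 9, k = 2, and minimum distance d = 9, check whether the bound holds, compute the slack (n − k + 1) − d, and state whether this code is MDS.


Singleton RHS = n − k + 1 = 8, slack = -1, bound violated (no such code; not MDS).

Singleton bound: d ≤ n − k + 1.
Here n = 9, k = 2, so n − k + 1 = 8.
Given d = 9, check d ≤ 8: NO.
Slack = (n − k + 1) − d = -1.
The slack is negative: d = 9 exceeds n − k + 1 = 8 by 1, so the Singleton bound is violated and no linear [9, 2, 9]_3 code can exist. In particular it is not MDS (MDS requires d = n − k + 1 exactly).
Description: the claimed parameters are [9, 2, 9]_3; such a code would be impossible (violates the Singleton bound).


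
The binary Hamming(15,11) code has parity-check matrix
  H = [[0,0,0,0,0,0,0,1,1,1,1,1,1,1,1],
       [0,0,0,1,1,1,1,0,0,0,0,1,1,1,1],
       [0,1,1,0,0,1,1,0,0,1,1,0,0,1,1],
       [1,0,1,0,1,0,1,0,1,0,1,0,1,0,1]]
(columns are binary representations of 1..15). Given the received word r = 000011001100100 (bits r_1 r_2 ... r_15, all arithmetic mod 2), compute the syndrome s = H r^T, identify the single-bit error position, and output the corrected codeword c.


s = (1, 1, 0, 1)^T, error position = 13, corrected codeword c = 000011001100000

Compute s = H r^T mod 2 one row at a time:
  s_1 = 0 + 1 + 1 + 0 + 0 + 1 + 0 + 0 = 3 ≡ 1 (mod 2).
  s_2 = 0 + 1 + 1 + 0 + 0 + 1 + 0 + 0 = 3 ≡ 1 (mod 2).
  s_3 = 0 + 0 + 1 + 0 + 1 + 0 + 0 + 0 = 2 ≡ 0 (mod 2).
  s_4 = 0 + 0 + 1 + 0 + 1 + 0 + 1 + 0 = 3 ≡ 1 (mod 2).
s = (1, 1, 0, 1)^T — this equals column 13 of H (binary 1101), so error is at position 13.
Correct: flip bit 13 of r = 000011001100100 to get c = 000011001100000.


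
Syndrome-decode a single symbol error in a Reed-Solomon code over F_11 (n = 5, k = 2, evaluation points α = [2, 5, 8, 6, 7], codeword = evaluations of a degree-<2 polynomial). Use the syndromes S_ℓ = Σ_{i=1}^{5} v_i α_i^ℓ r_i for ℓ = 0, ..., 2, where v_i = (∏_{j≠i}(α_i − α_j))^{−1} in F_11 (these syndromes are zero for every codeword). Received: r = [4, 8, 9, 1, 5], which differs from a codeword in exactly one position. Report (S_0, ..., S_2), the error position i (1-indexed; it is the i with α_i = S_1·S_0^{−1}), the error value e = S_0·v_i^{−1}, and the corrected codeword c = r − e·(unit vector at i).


S = (1, 2, 4), error at position 1, error magnitude e = 8, c = [7, 8, 9, 1, 5].

Step 1: column multipliers v_i = (∏_{j≠i}(α_i − α_j))^{−1} mod 11.
  i = 1 (α = 2): (2−5)(2−8)(2−6)(2−7) = (−3)·(−6)·(−4)·(−5) = 360 ≡ 8, so v_1 = 8^{−1} = 7 (mod 11).
  i = 2 (α = 5): (5−2)(5−8)(5−6)(5−7) = 3·(−3)·(−1)·(−2) = −18 ≡ 4, so v_2 = 4^{−1} = 3 (mod 11).
  i = 3 (α = 8): (8−2)(8−5)(8−6)(8−7) = 6·3·2·1 = 36 ≡ 3, so v_3 = 3^{−1} = 4 (mod 11).
  i = 4 (α = 6): (6−2)(6−5)(6−8)(6−7) = 4·1·(−2)·(−1) = 8 ≡ 8, so v_4 = 8^{−1} = 7 (mod 11).
  i = 5 (α = 7): (7−2)(7−5)(7−8)(7−6) = 5·2·(−1)·1 = −10 ≡ 1, so v_5 = 1^{−1} = 1 (mod 11).
  v = [7, 3, 4, 7, 1].
Step 2: syndromes of r = [4, 8, 9, 1, 5] (all sums mod 11).
  S_0 = Σ v_i r_i = 7·4 + 3·8 + 4·9 + 7·1 + 1·5 = 100 ≡ 1.
  S_1 = Σ v_i α_i r_i = 7·2·4 + 3·5·8 + 4·8·9 + 7·6·1 + 1·7·5 = 541 ≡ 2.
  α_i^2 mod 11 = [4, 3, 9, 3, 5].
  S_2 = Σ v_i α_i^2 r_i = 7·4·4 + 3·3·8 + 4·9·9 + 7·3·1 + 1·5·5 = 554 ≡ 4.
  S = (1, 2, 4) ≠ 0, so r is not a codeword (an error is present).
Step 3: locate the error. For a single error e at position i, S_ℓ = v_i·e·α_i^ℓ, so α_err = S_1/S_0.
  S_0^{−1} = 1^{−1} = 1 (mod 11), so α_err = 2·1 = 2 ≡ 2 = α_1. Error position i = 1.
  Consistency check: S_2/S_1 = 4·6 = 24 ≡ 2 = α_err ✓ (single-error assumption holds).
Step 4: error magnitude e = S_0/v_1 = S_0·∏_{j≠1}(α_1 − α_j) = 1·8 = 8 ≡ 8 (mod 11).
Step 5: correct position 1: c_1 = r_1 − e = 4 − 8 ≡ 7 (mod 11). Hence c = [7, 8, 9, 1, 5].
  Check: interpolating c through the α_i gives m(x) = 10 + 4·x (degree < 2) with m(α_i) = c_i for every i, so c is indeed a codeword.


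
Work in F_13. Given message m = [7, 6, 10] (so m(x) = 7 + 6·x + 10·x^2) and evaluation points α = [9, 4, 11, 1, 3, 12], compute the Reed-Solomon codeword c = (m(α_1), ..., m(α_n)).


c = [0, 9, 9, 10, 11, 11]

Message polynomial: m(x) = 7 + 6·x + 10·x^2 (mod 13).
For each evaluation point α_i, compute m(α_i) mod 13:
  α_1 = 9: Horner steps 10 → 5 → 0, so m(9) = 0.
  α_2 = 4: Horner steps 10 → 7 → 9, so m(4) = 9.
  α_3 = 11: Horner steps 10 → 12 → 9, so m(11) = 9.
  α_4 = 1: Horner steps 10 → 3 → 10, so m(1) = 10.
  α_5 = 3: Horner steps 10 → 10 → 11, so m(3) = 11.
  α_6 = 12: Horner steps 10 → 9 → 11, so m(12) = 11.
Codeword c = [0, 9, 9, 10, 11, 11] ∈ F_13^6.


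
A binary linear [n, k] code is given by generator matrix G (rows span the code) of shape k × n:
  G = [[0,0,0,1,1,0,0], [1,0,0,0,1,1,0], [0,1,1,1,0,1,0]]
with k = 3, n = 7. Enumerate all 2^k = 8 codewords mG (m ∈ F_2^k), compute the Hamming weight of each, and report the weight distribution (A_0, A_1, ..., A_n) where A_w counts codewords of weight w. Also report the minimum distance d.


Weight distribution: A_0 = 1, A_2 = 1, A_3 = 3, A_4 = 2, A_5 = 1. Minimum distance d = 2.

Enumerate all 2^3 = 8 messages m ∈ F_2^3.
For each, compute codeword c = mG in F_2^7, then tally its weight.
  m = 000 → c = 0000000, weight = 0.
  m = 100 → c = 0001100, weight = 2.
  m = 010 → c = 1000110, weight = 3.
  m = 110 → c = 1001010, weight = 3.
  m = 001 → c = 0111010, weight = 4.
  m = 101 → c = 0110110, weight = 4.
  m = 011 → c = 1111100, weight = 5.
  m = 111 → c = 1110000, weight = 3.
Tally weights:
  weight 0: 1 codewords.
  weight 2: 1 codewords.
  weight 3: 3 codewords.
  weight 4: 2 codewords.
  weight 5: 1 codewords.
Minimum distance d = smallest w > 0 with A_w > 0 = 2.
Sanity: Σ A_w = 8 = 2^3 = 8 ✓.


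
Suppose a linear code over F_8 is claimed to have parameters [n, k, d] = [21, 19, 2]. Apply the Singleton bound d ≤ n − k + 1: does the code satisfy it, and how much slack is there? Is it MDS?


Singleton RHS = n − k + 1 = 3, slack = 1, bound satisfied, not MDS.

Singleton bound: d ≤ n − k + 1.
Here n = 21, k = 19, so n − k + 1 = 3.
Given d = 2, check d ≤ 3: YES.
Slack = (n − k + 1) − d = 1.
The code is NOT MDS (slack = 1 > 0).
Description: the claimed parameters are [21, 19, 2]_8; such a code would be non-MDS.


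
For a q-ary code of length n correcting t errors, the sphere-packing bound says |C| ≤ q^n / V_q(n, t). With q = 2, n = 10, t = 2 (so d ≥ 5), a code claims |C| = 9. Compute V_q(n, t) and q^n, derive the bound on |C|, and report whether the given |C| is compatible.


V_q(n, t) = 56, q^n = 1024, Hamming bound = 18, |C| = 9 ≤ bound (satisfied).

Step 1: Compute V_q(n, t) = Σ_{j=0}^2 C(n, j) (q−1)^j.
  j = 0: C(10,0)·(1)^0 = 1·1 = 1.
  j = 1: C(10,1)·(1)^1 = 10·1 = 10.
  j = 2: C(10,2)·(1)^2 = 45·1 = 45.
  V_q(n, t) = 1 + 10 + 45 = 56.
Step 2: q^n = 2^10 = 1024.
Step 3: Hamming bound ⌊q^n / V_q(n,t)⌋ = ⌊1024/56⌋ = 18.
Step 4: Compare |C| = 9 to 18: satisfied.
The claimed |C| lies below the Hamming bound.


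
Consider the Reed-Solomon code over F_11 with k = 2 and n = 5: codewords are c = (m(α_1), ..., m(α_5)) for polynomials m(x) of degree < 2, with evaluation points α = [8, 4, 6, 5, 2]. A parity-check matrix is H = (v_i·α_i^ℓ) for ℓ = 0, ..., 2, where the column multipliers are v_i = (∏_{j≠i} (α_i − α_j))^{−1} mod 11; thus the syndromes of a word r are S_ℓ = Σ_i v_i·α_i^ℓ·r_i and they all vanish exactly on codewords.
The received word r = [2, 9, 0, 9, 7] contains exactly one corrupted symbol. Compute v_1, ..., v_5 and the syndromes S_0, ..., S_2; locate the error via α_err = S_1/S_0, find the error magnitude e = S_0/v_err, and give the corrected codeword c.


S = (6, 8, 7), error at position 4, error magnitude e = 10, c = [2, 9, 0, 10, 7].

Step 1: column multipliers v_i = (∏_{j≠i}(α_i − α_j))^{−1} mod 11.
  i = 1 (α = 8): (8−4)(8−6)(8−5)(8−2) = 4·2·3·6 = 144 ≡ 1, so v_1 = 1^{−1} = 1 (mod 11).
  i = 2 (α = 4): (4−8)(4−6)(4−5)(4−2) = (−4)·(−2)·(−1)·2 = −16 ≡ 6, so v_2 = 6^{−1} = 2 (mod 11).
  i = 3 (α = 6): (6−8)(6−4)(6−5)(6−2) = (−2)·2·1·4 = −16 ≡ 6, so v_3 = 6^{−1} = 2 (mod 11).
  i = 4 (α = 5): (5−8)(5−4)(5−6)(5−2) = (−3)·1·(−1)·3 = 9 ≡ 9, so v_4 = 9^{−1} = 5 (mod 11).
  i = 5 (α = 2): (2−8)(2−4)(2−6)(2−5) = (−6)·(−2)·(−4)·(−3) = 144 ≡ 1, so v_5 = 1^{−1} = 1 (mod 11).
  v = [1, 2, 2, 5, 1].
Step 2: syndromes of r = [2, 9, 0, 9, 7] (all sums mod 11).
  S_0 = Σ v_i r_i = 1·2 + 2·9 + 2·0 + 5·9 + 1·7 = 72 ≡ 6.
  S_1 = Σ v_i α_i r_i = 1·8·2 + 2·4·9 + 2·6·0 + 5·5·9 + 1·2·7 = 327 ≡ 8.
  α_i^2 mod 11 = [9, 5, 3, 3, 4].
  S_2 = Σ v_i α_i^2 r_i = 1·9·2 + 2·5·9 + 2·3·0 + 5·3·9 + 1·4·7 = 271 ≡ 7.
  S = (6, 8, 7) ≠ 0, so r is not a codeword (an error is present).
Step 3: locate the error. For a single error e at position i, S_ℓ = v_i·e·α_i^ℓ, so α_err = S_1/S_0.
  S_0^{−1} = 6^{−1} = 2 (mod 11), so α_err = 8·2 = 16 ≡ 5 = α_4. Error position i = 4.
  Consistency check: S_2/S_1 = 7·7 = 49 ≡ 5 = α_err ✓ (single-error assumption holds).
Step 4: error magnitude e = S_0/v_4 = S_0·∏_{j≠4}(α_4 − α_j) = 6·9 = 54 ≡ 10 (mod 11).
Step 5: correct position 4: c_4 = r_4 − e = 9 − 10 ≡ 10 (mod 11). Hence c = [2, 9, 0, 10, 7].
  Check: interpolating c through the α_i gives m(x) = 5 + 1·x (degree < 2) with m(α_i) = c_i for every i, so c is indeed a codeword.


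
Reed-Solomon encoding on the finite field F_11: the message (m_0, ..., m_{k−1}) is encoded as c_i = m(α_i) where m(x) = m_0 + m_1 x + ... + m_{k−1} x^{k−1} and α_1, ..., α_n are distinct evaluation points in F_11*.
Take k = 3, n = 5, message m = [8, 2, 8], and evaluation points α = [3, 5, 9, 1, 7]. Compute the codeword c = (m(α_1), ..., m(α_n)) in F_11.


c = [9, 9, 3, 7, 7]

Message polynomial: m(x) = 8 + 2·x + 8·x^2 (mod 11).
For each evaluation point α_i, compute m(α_i) mod 11:
  α_1 = 3: Horner steps 8 → 4 → 9, so m(3) = 9.
  α_2 = 5: Horner steps 8 → 9 → 9, so m(5) = 9.
  α_3 = 9: Horner steps 8 → 8 → 3, so m(9) = 3.
  α_4 = 1: Horner steps 8 → 10 → 7, so m(1) = 7.
  α_5 = 7: Horner steps 8 → 3 → 7, so m(7) = 7.
Codeword c = [9, 9, 3, 7, 7] ∈ F_11^5.


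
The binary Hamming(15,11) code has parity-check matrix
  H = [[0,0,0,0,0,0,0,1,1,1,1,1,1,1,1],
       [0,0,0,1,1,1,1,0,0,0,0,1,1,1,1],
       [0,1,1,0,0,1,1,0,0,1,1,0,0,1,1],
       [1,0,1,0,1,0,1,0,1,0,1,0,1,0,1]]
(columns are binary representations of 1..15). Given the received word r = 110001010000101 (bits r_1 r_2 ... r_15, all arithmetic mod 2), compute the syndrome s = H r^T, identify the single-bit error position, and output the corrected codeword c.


s = (1, 1, 1, 1)^T, error position = 15, corrected codeword c = 110001010000100

Compute s = H r^T mod 2 one row at a time:
  s_1 = 1 + 0 + 0 + 0 + 0 + 1 + 0 + 1 = 3 ≡ 1 (mod 2).
  s_2 = 0 + 0 + 1 + 0 + 0 + 1 + 0 + 1 = 3 ≡ 1 (mod 2).
  s_3 = 1 + 0 + 1 + 0 + 0 + 0 + 0 + 1 = 3 ≡ 1 (mod 2).
  s_4 = 1 + 0 + 0 + 0 + 0 + 0 + 1 + 1 = 3 ≡ 1 (mod 2).
s = (1, 1, 1, 1)^T — this equals column 15 of H (binary 1111), so error is at position 15.
Correct: flip bit 15 of r = 110001010000101 to get c = 110001010000100.


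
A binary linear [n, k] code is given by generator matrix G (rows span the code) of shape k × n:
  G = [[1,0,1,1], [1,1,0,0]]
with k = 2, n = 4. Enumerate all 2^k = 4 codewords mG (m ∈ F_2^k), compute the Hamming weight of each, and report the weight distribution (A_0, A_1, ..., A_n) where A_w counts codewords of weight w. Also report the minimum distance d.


Weight distribution: A_0 = 1, A_2 = 1, A_3 = 2. Minimum distance d = 2.

Enumerate all 2^2 = 4 messages m ∈ F_2^2.
For each, compute codeword c = mG in F_2^4, then tally its weight.
  m = 00 → c = 0000, weight = 0.
  m = 10 → c = 1011, weight = 3.
  m = 01 → c = 1100, weight = 2.
  m = 11 → c = 0111, weight = 3.
Tally weights:
  weight 0: 1 codewords.
  weight 2: 1 codewords.
  weight 3: 2 codewords.
Minimum distance d = smallest w > 0 with A_w > 0 = 2.
Sanity: Σ A_w = 4 = 2^2 = 4 ✓.


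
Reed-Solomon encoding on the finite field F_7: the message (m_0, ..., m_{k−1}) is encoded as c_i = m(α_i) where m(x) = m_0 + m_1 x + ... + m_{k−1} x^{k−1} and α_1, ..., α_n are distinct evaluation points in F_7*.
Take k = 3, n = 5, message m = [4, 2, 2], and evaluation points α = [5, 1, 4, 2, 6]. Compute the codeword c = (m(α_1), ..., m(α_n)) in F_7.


c = [1, 1, 2, 2, 4]

Message polynomial: m(x) = 4 + 2·x + 2·x^2 (mod 7).
For each evaluation point α_i, compute m(α_i) mod 7:
  α_1 = 5: Horner steps 2 → 5 → 1, so m(5) = 1.
  α_2 = 1: Horner steps 2 → 4 → 1, so m(1) = 1.
  α_3 = 4: Horner steps 2 → 3 → 2, so m(4) = 2.
  α_4 = 2: Horner steps 2 → 6 → 2, so m(2) = 2.
  α_5 = 6: Horner steps 2 → 0 → 4, so m(6) = 4.
Codeword c = [1, 1, 2, 2, 4] ∈ F_7^5.


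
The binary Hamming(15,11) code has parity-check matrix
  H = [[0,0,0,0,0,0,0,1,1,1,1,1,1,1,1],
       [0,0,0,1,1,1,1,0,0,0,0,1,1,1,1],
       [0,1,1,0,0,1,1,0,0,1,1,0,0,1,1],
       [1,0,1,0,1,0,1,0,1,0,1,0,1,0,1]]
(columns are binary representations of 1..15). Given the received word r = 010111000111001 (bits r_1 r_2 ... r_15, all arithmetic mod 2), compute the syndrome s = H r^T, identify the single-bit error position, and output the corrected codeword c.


s = (0, 1, 1, 1)^T, error position = 7, corrected codeword c = 010111100111001

Compute s = H r^T mod 2 one row at a time:
  s_1 = 0 + 0 + 1 + 1 + 1 + 0 + 0 + 1 = 4 ≡ 0 (mod 2).
  s_2 = 1 + 1 + 1 + 0 + 1 + 0 + 0 + 1 = 5 ≡ 1 (mod 2).
  s_3 = 1 + 0 + 1 + 0 + 1 + 1 + 0 + 1 = 5 ≡ 1 (mod 2).
  s_4 = 0 + 0 + 1 + 0 + 0 + 1 + 0 + 1 = 3 ≡ 1 (mod 2).
s = (0, 1, 1, 1)^T — this equals column 7 of H (binary 0111), so error is at position 7.
Correct: flip bit 7 of r = 010111000111001 to get c = 010111100111001.


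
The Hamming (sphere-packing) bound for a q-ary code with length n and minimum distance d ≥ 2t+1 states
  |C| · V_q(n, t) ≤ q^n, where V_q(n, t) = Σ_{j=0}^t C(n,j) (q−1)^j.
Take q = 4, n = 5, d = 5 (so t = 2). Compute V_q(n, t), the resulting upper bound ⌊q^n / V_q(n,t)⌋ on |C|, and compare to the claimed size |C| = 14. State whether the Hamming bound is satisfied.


V_q(n, t) = 106, q^n = 1024, Hamming bound = 9, |C| = 14 > bound (violated).

Step 1: Compute V_q(n, t) = Σ_{j=0}^2 C(n, j) (q−1)^j.
  j = 0: C(5,0)·(3)^0 = 1·1 = 1.
  j = 1: C(5,1)·(3)^1 = 5·3 = 15.
  j = 2: C(5,2)·(3)^2 = 10·9 = 90.
  V_q(n, t) = 1 + 15 + 90 = 106.
Step 2: q^n = 4^5 = 1024.
Step 3: Hamming bound ⌊q^n / V_q(n,t)⌋ = ⌊1024/106⌋ = 9.
Step 4: Compare |C| = 14 to 9: violated.
The claimed |C| lies above the Hamming bound, so no 4-ary code of length 5 with d ≥ 5 can have 14 codewords.


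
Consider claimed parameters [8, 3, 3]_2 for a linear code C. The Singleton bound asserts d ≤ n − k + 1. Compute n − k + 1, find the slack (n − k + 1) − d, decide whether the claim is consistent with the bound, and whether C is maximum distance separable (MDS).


Singleton RHS = n − k + 1 = 6, slack = 3, bound satisfied, not MDS.

Singleton bound: d ≤ n − k + 1.
Here n = 8, k = 3, so n − k + 1 = 6.
Given d = 3, check d ≤ 6: YES.
Slack = (n − k + 1) − d = 3.
The code is NOT MDS (slack = 3 > 0).
Description: the claimed parameters are [8, 3, 3]_2; such a code would be non-MDS.


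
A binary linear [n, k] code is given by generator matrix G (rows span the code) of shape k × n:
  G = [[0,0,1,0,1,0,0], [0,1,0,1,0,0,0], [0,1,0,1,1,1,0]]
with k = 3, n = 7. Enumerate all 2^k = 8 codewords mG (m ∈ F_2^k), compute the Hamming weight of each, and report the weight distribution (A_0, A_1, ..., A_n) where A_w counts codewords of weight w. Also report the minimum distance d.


Weight distribution: A_0 = 1, A_2 = 4, A_4 = 3. Minimum distance d = 2.

Enumerate all 2^3 = 8 messages m ∈ F_2^3.
For each, compute codeword c = mG in F_2^7, then tally its weight.
  m = 000 → c = 0000000, weight = 0.
  m = 100 → c = 0010100, weight = 2.
  m = 010 → c = 0101000, weight = 2.
  m = 110 → c = 0111100, weight = 4.
  m = 001 → c = 0101110, weight = 4.
  m = 101 → c = 0111010, weight = 4.
  m = 011 → c = 0000110, weight = 2.
  m = 111 → c = 0010010, weight = 2.
Tally weights:
  weight 0: 1 codewords.
  weight 2: 4 codewords.
  weight 4: 3 codewords.
Minimum distance d = smallest w > 0 with A_w > 0 = 2.
Sanity: Σ A_w = 8 = 2^3 = 8 ✓.


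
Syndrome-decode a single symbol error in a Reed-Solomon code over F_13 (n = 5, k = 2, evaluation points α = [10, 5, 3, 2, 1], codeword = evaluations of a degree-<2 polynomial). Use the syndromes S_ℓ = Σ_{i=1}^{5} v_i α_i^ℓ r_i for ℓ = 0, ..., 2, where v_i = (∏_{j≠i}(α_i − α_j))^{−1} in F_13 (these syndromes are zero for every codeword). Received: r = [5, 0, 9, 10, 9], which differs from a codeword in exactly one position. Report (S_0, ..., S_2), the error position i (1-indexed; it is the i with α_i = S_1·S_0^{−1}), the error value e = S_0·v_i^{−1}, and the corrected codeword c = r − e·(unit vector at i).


S = (12, 10, 4), error at position 3, error magnitude e = 11, c = [5, 0, 11, 10, 9].

Step 1: column multipliers v_i = (∏_{j≠i}(α_i − α_j))^{−1} mod 13.
  i = 1 (α = 10): (10−5)(10−3)(10−2)(10−1) = 5·7·8·9 = 2520 ≡ 11, so v_1 = 11^{−1} = 6 (mod 13).
  i = 2 (α = 5): (5−10)(5−3)(5−2)(5−1) = (−5)·2·3·4 = −120 ≡ 10, so v_2 = 10^{−1} = 4 (mod 13).
  i = 3 (α = 3): (3−10)(3−5)(3−2)(3−1) = (−7)·(−2)·1·2 = 28 ≡ 2, so v_3 = 2^{−1} = 7 (mod 13).
  i = 4 (α = 2): (2−10)(2−5)(2−3)(2−1) = (−8)·(−3)·(−1)·1 = −24 ≡ 2, so v_4 = 2^{−1} = 7 (mod 13).
  i = 5 (α = 1): (1−10)(1−5)(1−3)(1−2) = (−9)·(−4)·(−2)·(−1) = 72 ≡ 7, so v_5 = 7^{−1} = 2 (mod 13).
  v = [6, 4, 7, 7, 2].
Step 2: syndromes of r = [5, 0, 9, 10, 9] (all sums mod 13).
  S_0 = Σ v_i r_i = 6·5 + 4·0 + 7·9 + 7·10 + 2·9 = 181 ≡ 12.
  S_1 = Σ v_i α_i r_i = 6·10·5 + 4·5·0 + 7·3·9 + 7·2·10 + 2·1·9 = 647 ≡ 10.
  α_i^2 mod 13 = [9, 12, 9, 4, 1].
  S_2 = Σ v_i α_i^2 r_i = 6·9·5 + 4·12·0 + 7·9·9 + 7·4·10 + 2·1·9 = 1135 ≡ 4.
  S = (12, 10, 4) ≠ 0, so r is not a codeword (an error is present).
Step 3: locate the error. For a single error e at position i, S_ℓ = v_i·e·α_i^ℓ, so α_err = S_1/S_0.
  S_0^{−1} = 12^{−1} = 12 (mod 13), so α_err = 10·12 = 120 ≡ 3 = α_3. Error position i = 3.
  Consistency check: S_2/S_1 = 4·4 = 16 ≡ 3 = α_err ✓ (single-error assumption holds).
Step 4: error magnitude e = S_0/v_3 = S_0·∏_{j≠3}(α_3 − α_j) = 12·2 = 24 ≡ 11 (mod 13).
Step 5: correct position 3: c_3 = r_3 − e = 9 − 11 ≡ 11 (mod 13). Hence c = [5, 0, 11, 10, 9].
  Check: interpolating c through the α_i gives m(x) = 8 + 1·x (degree < 2) with m(α_i) = c_i for every i, so c is indeed a codeword.


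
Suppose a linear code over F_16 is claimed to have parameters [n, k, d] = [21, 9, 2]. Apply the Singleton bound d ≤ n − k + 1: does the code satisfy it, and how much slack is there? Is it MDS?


Singleton RHS = n − k + 1 = 13, slack = 11, bound satisfied, not MDS.

Singleton bound: d ≤ n − k + 1.
Here n = 21, k = 9, so n − k + 1 = 13.
Given d = 2, check d ≤ 13: YES.
Slack = (n − k + 1) − d = 11.
The code is NOT MDS (slack = 11 > 0).
Description: the claimed parameters are [21, 9, 2]_16; such a code would be non-MDS.


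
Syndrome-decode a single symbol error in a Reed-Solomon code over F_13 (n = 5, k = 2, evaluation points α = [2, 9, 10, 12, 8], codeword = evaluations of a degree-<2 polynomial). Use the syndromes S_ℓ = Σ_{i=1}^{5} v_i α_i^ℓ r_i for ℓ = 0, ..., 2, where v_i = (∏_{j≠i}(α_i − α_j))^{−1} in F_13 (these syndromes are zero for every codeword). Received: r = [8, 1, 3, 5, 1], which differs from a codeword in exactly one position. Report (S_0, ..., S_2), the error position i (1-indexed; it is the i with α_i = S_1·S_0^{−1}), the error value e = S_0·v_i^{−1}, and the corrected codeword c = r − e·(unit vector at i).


S = (8, 7, 11), error at position 2, error magnitude e = 12, c = [8, 2, 3, 5, 1].

Step 1: column multipliers v_i = (∏_{j≠i}(α_i − α_j))^{−1} mod 13.
  i = 1 (α = 2): (2−9)(2−10)(2−12)(2−8) = (−7)·(−8)·(−10)·(−6) = 3360 ≡ 6, so v_1 = 6^{−1} = 11 (mod 13).
  i = 2 (α = 9): (9−2)(9−10)(9−12)(9−8) = 7·(−1)·(−3)·1 = 21 ≡ 8, so v_2 = 8^{−1} = 5 (mod 13).
  i = 3 (α = 10): (10−2)(10−9)(10−12)(10−8) = 8·1·(−2)·2 = −32 ≡ 7, so v_3 = 7^{−1} = 2 (mod 13).
  i = 4 (α = 12): (12−2)(12−9)(12−10)(12−8) = 10·3·2·4 = 240 ≡ 6, so v_4 = 6^{−1} = 11 (mod 13).
  i = 5 (α = 8): (8−2)(8−9)(8−10)(8−12) = 6·(−1)·(−2)·(−4) = −48 ≡ 4, so v_5 = 4^{−1} = 10 (mod 13).
  v = [11, 5, 2, 11, 10].
Step 2: syndromes of r = [8, 1, 3, 5, 1] (all sums mod 13).
  S_0 = Σ v_i r_i = 11·8 + 5·1 + 2·3 + 11·5 + 10·1 = 164 ≡ 8.
  S_1 = Σ v_i α_i r_i = 11·2·8 + 5·9·1 + 2·10·3 + 11·12·5 + 10·8·1 = 1021 ≡ 7.
  α_i^2 mod 13 = [4, 3, 9, 1, 12].
  S_2 = Σ v_i α_i^2 r_i = 11·4·8 + 5·3·1 + 2·9·3 + 11·1·5 + 10·12·1 = 596 ≡ 11.
  S = (8, 7, 11) ≠ 0, so r is not a codeword (an error is present).
Step 3: locate the error. For a single error e at position i, S_ℓ = v_i·e·α_i^ℓ, so α_err = S_1/S_0.
  S_0^{−1} = 8^{−1} = 5 (mod 13), so α_err = 7·5 = 35 ≡ 9 = α_2. Error position i = 2.
  Consistency check: S_2/S_1 = 11·2 = 22 ≡ 9 = α_err ✓ (single-error assumption holds).
Step 4: error magnitude e = S_0/v_2 = S_0·∏_{j≠2}(α_2 − α_j) = 8·8 = 64 ≡ 12 (mod 13).
Step 5: correct position 2: c_2 = r_2 − e = 1 − 12 ≡ 2 (mod 13). Hence c = [8, 2, 3, 5, 1].
  Check: interpolating c through the α_i gives m(x) = 6 + 1·x (degree < 2) with m(α_i) = c_i for every i, so c is indeed a codeword.


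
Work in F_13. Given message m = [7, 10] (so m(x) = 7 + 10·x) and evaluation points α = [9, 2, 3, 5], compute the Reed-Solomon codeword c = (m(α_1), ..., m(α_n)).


c = [6, 1, 11, 5]

Message polynomial: m(x) = 7 + 10·x (mod 13).
For each evaluation point α_i, compute m(α_i) mod 13:
  α_1 = 9: Horner steps 10 → 6, so m(9) = 6.
  α_2 = 2: Horner steps 10 → 1, so m(2) = 1.
  α_3 = 3: Horner steps 10 → 11, so m(3) = 11.
  α_4 = 5: Horner steps 10 → 5, so m(5) = 5.
Codeword c = [6, 1, 11, 5] ∈ F_13^4.


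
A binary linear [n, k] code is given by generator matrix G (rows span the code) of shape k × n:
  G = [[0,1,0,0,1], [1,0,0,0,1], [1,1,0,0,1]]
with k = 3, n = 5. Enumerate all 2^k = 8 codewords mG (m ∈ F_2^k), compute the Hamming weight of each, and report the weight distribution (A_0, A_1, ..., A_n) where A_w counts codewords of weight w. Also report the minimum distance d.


Weight distribution: A_0 = 1, A_1 = 3, A_2 = 3, A_3 = 1. Minimum distance d = 1.

Enumerate all 2^3 = 8 messages m ∈ F_2^3.
For each, compute codeword c = mG in F_2^5, then tally its weight.
  m = 000 → c = 00000, weight = 0.
  m = 100 → c = 01001, weight = 2.
  m = 010 → c = 10001, weight = 2.
  m = 110 → c = 11000, weight = 2.
  m = 001 → c = 11001, weight = 3.
  m = 101 → c = 10000, weight = 1.
  m = 011 → c = 01000, weight = 1.
  m = 111 → c = 00001, weight = 1.
Tally weights:
  weight 0: 1 codewords.
  weight 1: 3 codewords.
  weight 2: 3 codewords.
  weight 3: 1 codewords.
Minimum distance d = smallest w > 0 with A_w > 0 = 1.
Sanity: Σ A_w = 8 = 2^3 = 8 ✓.


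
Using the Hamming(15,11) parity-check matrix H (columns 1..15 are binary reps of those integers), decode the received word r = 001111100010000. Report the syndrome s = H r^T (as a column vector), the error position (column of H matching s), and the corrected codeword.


s = (1, 0, 0, 0)^T, error position = 8, corrected codeword c = 001111110010000

Compute s = H r^T mod 2 one row at a time:
  s_1 = 0 + 0 + 0 + 1 + 0 + 0 + 0 + 0 = 1 ≡ 1 (mod 2).
  s_2 = 1 + 1 + 1 + 1 + 0 + 0 + 0 + 0 = 4 ≡ 0 (mod 2).
  s_3 = 0 + 1 + 1 + 1 + 0 + 1 + 0 + 0 = 4 ≡ 0 (mod 2).
  s_4 = 0 + 1 + 1 + 1 + 0 + 1 + 0 + 0 = 4 ≡ 0 (mod 2).
s = (1, 0, 0, 0)^T — this equals column 8 of H (binary 1000), so error is at position 8.
Correct: flip bit 8 of r = 001111100010000 to get c = 001111110010000.


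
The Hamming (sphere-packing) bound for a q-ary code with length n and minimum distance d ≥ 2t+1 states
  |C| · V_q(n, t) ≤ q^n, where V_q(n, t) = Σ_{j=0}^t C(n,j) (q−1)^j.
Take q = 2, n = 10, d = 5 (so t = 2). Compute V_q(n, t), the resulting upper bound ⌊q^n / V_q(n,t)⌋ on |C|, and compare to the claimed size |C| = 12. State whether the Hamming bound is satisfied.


V_q(n, t) = 56, q^n = 1024, Hamming bound = 18, |C| = 12 ≤ bound (satisfied).

Step 1: Compute V_q(n, t) = Σ_{j=0}^2 C(n, j) (q−1)^j.
  j = 0: C(10,0)·(1)^0 = 1·1 = 1.
  j = 1: C(10,1)·(1)^1 = 10·1 = 10.
  j = 2: C(10,2)·(1)^2 = 45·1 = 45.
  V_q(n, t) = 1 + 10 + 45 = 56.
Step 2: q^n = 2^10 = 1024.
Step 3: Hamming bound ⌊q^n / V_q(n,t)⌋ = ⌊1024/56⌋ = 18.
Step 4: Compare |C| = 12 to 18: satisfied.
The claimed |C| lies below the Hamming bound.


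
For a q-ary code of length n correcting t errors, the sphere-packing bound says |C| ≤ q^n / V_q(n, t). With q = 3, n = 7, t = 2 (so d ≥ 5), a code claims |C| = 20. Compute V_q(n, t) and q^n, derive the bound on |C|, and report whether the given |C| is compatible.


V_q(n, t) = 99, q^n = 2187, Hamming bound = 22, |C| = 20 ≤ bound (satisfied).

Step 1: Compute V_q(n, t) = Σ_{j=0}^2 C(n, j) (q−1)^j.
  j = 0: C(7,0)·(2)^0 = 1·1 = 1.
  j = 1: C(7,1)·(2)^1 = 7·2 = 14.
  j = 2: C(7,2)·(2)^2 = 21·4 = 84.
  V_q(n, t) = 1 + 14 + 84 = 99.
Step 2: q^n = 3^7 = 2187.
Step 3: Hamming bound ⌊q^n / V_q(n,t)⌋ = ⌊2187/99⌋ = 22.
Step 4: Compare |C| = 20 to 22: satisfied.
The claimed |C| lies below the Hamming bound.
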